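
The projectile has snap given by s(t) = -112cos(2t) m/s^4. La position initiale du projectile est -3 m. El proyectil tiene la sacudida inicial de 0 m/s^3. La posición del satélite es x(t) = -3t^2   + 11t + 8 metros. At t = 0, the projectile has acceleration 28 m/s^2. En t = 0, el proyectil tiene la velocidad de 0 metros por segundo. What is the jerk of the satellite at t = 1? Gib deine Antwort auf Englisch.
We must differentiate our position equation x(t) = -3·t^2 + 11·t + 8 3 times. The derivative of position gives velocity: v(t) = 11 - 6·t. The derivative of velocity gives acceleration: a(t) = -6. Differentiating acceleration, we get jerk: j(t) = 0. Using j(t) = 0 and substituting t = 1, we find j = 0.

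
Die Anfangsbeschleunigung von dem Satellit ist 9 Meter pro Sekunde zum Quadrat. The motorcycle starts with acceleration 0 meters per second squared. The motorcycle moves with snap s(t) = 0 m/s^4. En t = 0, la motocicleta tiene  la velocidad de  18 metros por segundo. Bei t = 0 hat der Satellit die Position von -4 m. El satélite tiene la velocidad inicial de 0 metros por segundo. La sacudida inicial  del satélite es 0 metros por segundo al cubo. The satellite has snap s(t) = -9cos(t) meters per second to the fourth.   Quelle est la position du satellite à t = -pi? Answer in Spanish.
Para resolver esto, necesitamos tomar 4 antiderivadas de nuestra ecuación del snap s(t) = -9·cos(t). La antiderivada del snap, con j(0) = 0, da la sacudida: j(t) = -9·sin(t). Integrando la sacudida y usando la condición inicial a(0) = 9, obtenemos a(t) = 9·cos(t). Integrando la aceleración y usando la condición inicial v(0) = 0, obtenemos v(t) = 9·sin(t). La antiderivada de la velocidad es la posición. Usando x(0) = -4, obtenemos x(t) = 5 - 9·cos(t). De la ecuación de la posición x(t) = 5 - 9·cos(t), sustituimos t = -pi para obtener x = 14.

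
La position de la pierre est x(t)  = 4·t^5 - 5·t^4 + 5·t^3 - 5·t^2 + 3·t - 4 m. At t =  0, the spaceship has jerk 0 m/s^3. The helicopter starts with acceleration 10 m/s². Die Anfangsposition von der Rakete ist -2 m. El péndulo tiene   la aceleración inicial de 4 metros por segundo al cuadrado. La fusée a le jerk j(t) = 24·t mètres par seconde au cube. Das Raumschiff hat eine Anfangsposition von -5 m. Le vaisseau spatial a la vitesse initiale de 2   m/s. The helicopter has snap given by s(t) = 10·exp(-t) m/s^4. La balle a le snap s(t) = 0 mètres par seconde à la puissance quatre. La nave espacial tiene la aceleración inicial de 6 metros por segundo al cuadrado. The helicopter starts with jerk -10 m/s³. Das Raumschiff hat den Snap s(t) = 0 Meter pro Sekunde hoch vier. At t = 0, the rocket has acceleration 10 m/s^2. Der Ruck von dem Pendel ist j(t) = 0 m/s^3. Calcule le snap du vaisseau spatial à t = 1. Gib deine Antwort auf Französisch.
En utilisant s(t) = 0 et en substituant t = 1, nous trouvons s = 0.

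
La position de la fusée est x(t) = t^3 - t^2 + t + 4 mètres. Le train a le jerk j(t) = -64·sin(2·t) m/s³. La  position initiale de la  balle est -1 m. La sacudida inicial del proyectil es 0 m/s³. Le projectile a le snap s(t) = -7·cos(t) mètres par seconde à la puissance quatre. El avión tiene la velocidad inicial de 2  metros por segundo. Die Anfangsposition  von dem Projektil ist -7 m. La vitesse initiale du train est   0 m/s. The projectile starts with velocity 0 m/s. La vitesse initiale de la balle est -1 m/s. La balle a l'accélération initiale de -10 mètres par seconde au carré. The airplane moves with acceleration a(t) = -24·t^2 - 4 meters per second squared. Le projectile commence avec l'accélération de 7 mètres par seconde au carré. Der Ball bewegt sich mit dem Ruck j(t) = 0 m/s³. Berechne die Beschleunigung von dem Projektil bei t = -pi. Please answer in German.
Ausgehend von dem Snap s(t) = -7·cos(t), nehmen wir 2 Integrale. Durch Integration von dem Snap und Verwendung der Anfangsbedingung j(0) = 0, erhalten wir j(t) = -7·sin(t). Mit ∫j(t)dt und Anwendung von a(0) = 7, finden wir a(t) = 7·cos(t). Mit a(t) = 7·cos(t) und Einsetzen von t = -pi, finden wir a = -7.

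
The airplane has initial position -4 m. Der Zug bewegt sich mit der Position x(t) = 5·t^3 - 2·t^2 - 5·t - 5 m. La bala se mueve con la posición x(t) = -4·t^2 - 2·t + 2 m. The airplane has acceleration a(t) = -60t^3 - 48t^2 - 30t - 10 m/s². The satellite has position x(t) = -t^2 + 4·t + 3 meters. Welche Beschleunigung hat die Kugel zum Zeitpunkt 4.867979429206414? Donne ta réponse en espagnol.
Partiendo de la posición x(t) = -4·t^2 - 2·t + 2, tomamos 2 derivadas. Derivando la posición, obtenemos la velocidad: v(t) = -8·t - 2. La derivada de la velocidad da la aceleración: a(t) = -8. De la ecuación de la aceleración a(t) = -8, sustituimos t = 4.867979429206414 para obtener a = -8.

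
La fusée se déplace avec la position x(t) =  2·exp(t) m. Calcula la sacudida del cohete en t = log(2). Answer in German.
Um dies zu lösen, müssen wir 3 Ableitungen unserer Gleichung für die Position x(t) = 2·exp(t) nehmen. Durch Ableiten von der Position erhalten wir die Geschwindigkeit: v(t) = 2·exp(t). Durch Ableiten von der Geschwindigkeit erhalten wir die Beschleunigung: a(t) = 2·exp(t). Mit d/dt von a(t) finden wir j(t) = 2·exp(t). Aus der Gleichung für den Ruck j(t) = 2·exp(t), setzen wir t = log(2) ein und erhalten j = 4.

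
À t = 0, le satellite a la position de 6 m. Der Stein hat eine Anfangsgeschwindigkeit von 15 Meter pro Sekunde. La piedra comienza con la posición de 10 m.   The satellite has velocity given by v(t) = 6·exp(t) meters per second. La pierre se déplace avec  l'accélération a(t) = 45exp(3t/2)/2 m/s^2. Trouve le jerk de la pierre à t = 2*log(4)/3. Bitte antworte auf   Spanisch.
Debemos derivar nuestra ecuación de la aceleración a(t) = 45·exp(3·t/2)/2 1 vez. La derivada de la aceleración da la sacudida: j(t) = 135·exp(3·t/2)/4. Usando j(t) = 135·exp(3·t/2)/4 y sustituyendo t = 2*log(4)/3, encontramos j = 135.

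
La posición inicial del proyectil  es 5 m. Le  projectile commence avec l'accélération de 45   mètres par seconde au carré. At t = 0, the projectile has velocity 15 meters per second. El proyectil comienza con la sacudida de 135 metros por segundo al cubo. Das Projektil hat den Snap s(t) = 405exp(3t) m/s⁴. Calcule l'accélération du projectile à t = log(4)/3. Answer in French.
Nous devons trouver la primitive de notre équation du snap s(t) = 405·exp(3·t) 2 fois. En prenant ∫s(t)dt et en appliquant j(0) = 135, nous trouvons j(t) = 135·exp(3·t). En intégrant le jerk et en utilisant la condition initiale a(0) = 45, nous obtenons a(t) = 45·exp(3·t). En utilisant a(t) = 45·exp(3·t) et en substituant t = log(4)/3, nous trouvons a = 180.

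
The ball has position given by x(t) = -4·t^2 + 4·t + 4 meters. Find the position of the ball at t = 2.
From the given position equation x(t) = -4·t^2 + 4·t + 4, we substitute t = 2 to get x = -4.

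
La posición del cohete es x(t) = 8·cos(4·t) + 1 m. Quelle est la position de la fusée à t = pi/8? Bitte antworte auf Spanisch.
Usando x(t) = 8·cos(4·t) + 1 y sustituyendo t = pi/8, encontramos x = 1.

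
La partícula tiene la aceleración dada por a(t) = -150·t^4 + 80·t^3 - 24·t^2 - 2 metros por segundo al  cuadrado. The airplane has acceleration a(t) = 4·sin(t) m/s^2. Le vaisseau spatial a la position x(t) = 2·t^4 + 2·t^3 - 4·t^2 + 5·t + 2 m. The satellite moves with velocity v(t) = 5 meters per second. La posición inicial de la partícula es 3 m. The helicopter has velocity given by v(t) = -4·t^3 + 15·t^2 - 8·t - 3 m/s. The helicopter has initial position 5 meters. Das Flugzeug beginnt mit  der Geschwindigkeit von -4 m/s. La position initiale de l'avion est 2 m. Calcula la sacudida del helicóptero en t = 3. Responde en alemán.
Ausgehend von der Geschwindigkeit v(t) = -4·t^3 + 15·t^2 - 8·t - 3, nehmen wir 2 Ableitungen. Mit d/dt von v(t) finden wir a(t) = -12·t^2 + 30·t - 8. Durch Ableiten von der Beschleunigung erhalten wir den Ruck: j(t) = 30 - 24·t. Wir haben den Ruck j(t) = 30 - 24·t. Durch Einsetzen von t = 3: j(3) = -42.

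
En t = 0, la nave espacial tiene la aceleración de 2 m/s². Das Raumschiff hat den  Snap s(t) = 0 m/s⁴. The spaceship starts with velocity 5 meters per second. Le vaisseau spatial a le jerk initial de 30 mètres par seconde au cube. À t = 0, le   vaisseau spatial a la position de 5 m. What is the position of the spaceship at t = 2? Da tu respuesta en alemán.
Wir müssen unsere Gleichung für den Snap s(t) = 0 4-mal integrieren. Durch Integration von dem Snap und Verwendung der Anfangsbedingung j(0) = 30, erhalten wir j(t) = 30. Die Stammfunktion von dem Ruck ist die Beschleunigung. Mit a(0) = 2 erhalten wir a(t) = 30·t + 2. Durch Integration von der Beschleunigung und Verwendung der Anfangsbedingung v(0) = 5, erhalten wir v(t) = 15·t^2 + 2·t + 5. Das Integral von der Geschwindigkeit, mit x(0) = 5, ergibt die Position: x(t) = 5·t^3 + t^2 + 5·t + 5. Wir haben die Position x(t) = 5·t^3 + t^2 + 5·t + 5. Durch Einsetzen von t = 2: x(2) = 59.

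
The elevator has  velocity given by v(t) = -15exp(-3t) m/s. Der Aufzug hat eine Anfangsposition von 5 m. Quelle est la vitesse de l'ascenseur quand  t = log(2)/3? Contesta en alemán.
Aus der Gleichung für die Geschwindigkeit v(t) = -15·exp(-3·t), setzen wir t = log(2)/3 ein und erhalten v = -15/2.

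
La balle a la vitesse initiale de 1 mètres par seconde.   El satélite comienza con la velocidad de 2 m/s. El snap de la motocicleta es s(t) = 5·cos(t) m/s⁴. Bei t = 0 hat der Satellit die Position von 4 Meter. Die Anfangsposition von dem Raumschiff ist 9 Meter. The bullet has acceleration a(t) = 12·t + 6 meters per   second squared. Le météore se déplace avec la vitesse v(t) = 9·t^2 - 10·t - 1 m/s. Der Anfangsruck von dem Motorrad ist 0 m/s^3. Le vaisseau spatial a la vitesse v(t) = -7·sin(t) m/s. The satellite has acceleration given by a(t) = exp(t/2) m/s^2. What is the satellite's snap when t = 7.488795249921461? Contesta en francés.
En partant de l'accélération a(t) = exp(t/2), nous prenons 2 dérivées. En prenant d/dt de a(t), nous trouvons j(t) = exp(t/2)/2. En prenant d/dt de j(t), nous trouvons s(t) = exp(t/2)/4. Nous avons le snap s(t) = exp(t/2)/4. En substituant t = 7.488795249921461: s(7.488795249921461) = 10.5708822508610.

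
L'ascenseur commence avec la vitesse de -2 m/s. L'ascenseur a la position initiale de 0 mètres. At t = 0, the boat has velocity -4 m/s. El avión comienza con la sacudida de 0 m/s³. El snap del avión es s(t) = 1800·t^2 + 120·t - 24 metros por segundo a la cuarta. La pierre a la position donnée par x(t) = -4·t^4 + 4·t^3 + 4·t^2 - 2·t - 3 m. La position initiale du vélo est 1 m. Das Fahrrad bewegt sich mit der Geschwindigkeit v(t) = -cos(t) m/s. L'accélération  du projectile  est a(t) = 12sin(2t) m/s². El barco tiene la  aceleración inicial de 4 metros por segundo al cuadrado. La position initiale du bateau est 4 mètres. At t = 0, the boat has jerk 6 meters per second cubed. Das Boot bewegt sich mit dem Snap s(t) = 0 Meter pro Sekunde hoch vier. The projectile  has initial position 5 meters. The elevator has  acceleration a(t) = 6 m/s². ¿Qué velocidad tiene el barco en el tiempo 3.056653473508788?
Partiendo del snap s(t) = 0, tomamos 3 antiderivadas. Tomando ∫s(t)dt y aplicando j(0) = 6, encontramos j(t) = 6. Integrando la sacudida y usando la condición inicial a(0) = 4, obtenemos a(t) = 6·t + 4. La integral de la aceleración es la velocidad. Usando v(0) = -4, obtenemos v(t) = 3·t^2 + 4·t - 4. Tenemos la velocidad v(t) = 3·t^2 + 4·t - 4. Sustituyendo t = 3.056653473508788: v(3.056653473508788) = 36.2560052653752.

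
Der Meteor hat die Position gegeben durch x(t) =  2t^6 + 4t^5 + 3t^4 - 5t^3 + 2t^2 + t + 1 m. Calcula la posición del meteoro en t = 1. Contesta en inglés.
We have position x(t) = 2·t^6 + 4·t^5 + 3·t^4 - 5·t^3 + 2·t^2 + t + 1. Substituting t = 1: x(1) = 8.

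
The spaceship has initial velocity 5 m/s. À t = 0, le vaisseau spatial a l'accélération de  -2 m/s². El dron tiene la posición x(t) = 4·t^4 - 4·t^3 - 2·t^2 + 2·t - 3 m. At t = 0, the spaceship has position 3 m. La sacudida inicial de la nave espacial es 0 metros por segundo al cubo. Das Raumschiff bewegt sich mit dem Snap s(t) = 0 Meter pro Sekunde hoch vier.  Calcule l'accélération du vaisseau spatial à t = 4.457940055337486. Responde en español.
Debemos encontrar la integral de nuestra ecuación del snap s(t) = 0 2 veces. Integrando el snap y usando la condición inicial j(0) = 0, obtenemos j(t) = 0. La antiderivada de la sacudida es la aceleración. Usando a(0) = -2, obtenemos a(t) = -2. Usando a(t) = -2 y sustituyendo t = 4.457940055337486, encontramos a = -2.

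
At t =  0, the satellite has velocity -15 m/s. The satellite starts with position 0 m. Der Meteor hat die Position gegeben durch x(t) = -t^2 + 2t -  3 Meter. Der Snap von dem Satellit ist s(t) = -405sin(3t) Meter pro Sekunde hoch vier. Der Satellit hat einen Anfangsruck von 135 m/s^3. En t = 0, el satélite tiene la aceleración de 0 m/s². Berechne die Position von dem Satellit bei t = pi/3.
Um dies zu lösen, müssen wir 4 Integrale unserer Gleichung für den Snap s(t) = -405·sin(3·t) finden. Die Stammfunktion von dem Snap, mit j(0) = 135, ergibt den Ruck: j(t) = 135·cos(3·t). Die Stammfunktion von dem Ruck ist die Beschleunigung. Mit a(0) = 0 erhalten wir a(t) = 45·sin(3·t). Durch Integration von der Beschleunigung und Verwendung der Anfangsbedingung v(0) = -15, erhalten wir v(t) = -15·cos(3·t). Das Integral von der Geschwindigkeit ist die Position. Mit x(0) = 0 erhalten wir x(t) = -5·sin(3·t). Wir haben die Position x(t) = -5·sin(3·t). Durch Einsetzen von t = pi/3: x(pi/3) = 0.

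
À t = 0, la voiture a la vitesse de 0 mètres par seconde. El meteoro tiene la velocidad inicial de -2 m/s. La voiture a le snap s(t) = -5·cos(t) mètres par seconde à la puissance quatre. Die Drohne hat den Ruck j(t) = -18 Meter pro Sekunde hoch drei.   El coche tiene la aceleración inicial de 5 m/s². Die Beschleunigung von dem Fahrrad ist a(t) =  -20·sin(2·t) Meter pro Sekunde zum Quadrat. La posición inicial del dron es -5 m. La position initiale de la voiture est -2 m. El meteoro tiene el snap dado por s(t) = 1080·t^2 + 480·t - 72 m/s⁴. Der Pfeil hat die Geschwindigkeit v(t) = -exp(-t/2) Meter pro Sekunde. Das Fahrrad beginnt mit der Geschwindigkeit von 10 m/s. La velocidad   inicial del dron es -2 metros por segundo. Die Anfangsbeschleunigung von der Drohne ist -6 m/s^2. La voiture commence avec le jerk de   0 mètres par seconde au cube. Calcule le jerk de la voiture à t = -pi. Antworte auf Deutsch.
Wir müssen das Integral unserer Gleichung für den Snap s(t) = -5·cos(t) 1-mal finden. Mit ∫s(t)dt und Anwendung von j(0) = 0, finden wir j(t) = -5·sin(t). Mit j(t) = -5·sin(t) und Einsetzen von t = -pi, finden wir j = 0.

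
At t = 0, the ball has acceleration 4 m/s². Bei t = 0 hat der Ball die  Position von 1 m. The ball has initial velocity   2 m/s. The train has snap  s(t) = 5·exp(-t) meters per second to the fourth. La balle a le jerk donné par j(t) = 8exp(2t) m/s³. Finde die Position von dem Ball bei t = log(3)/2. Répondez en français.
Pour résoudre ceci, nous devons prendre 3 primitives de notre équation du jerk j(t) = 8·exp(2·t). En prenant ∫j(t)dt et en appliquant a(0) = 4, nous trouvons a(t) = 4·exp(2·t). En intégrant l'accélération et en utilisant la condition initiale v(0) = 2, nous obtenons v(t) = 2·exp(2·t). La primitive de la vitesse, avec x(0) = 1, donne la position: x(t) = exp(2·t). De l'équation de la position x(t) = exp(2·t), nous substituons t = log(3)/2 pour obtenir x = 3.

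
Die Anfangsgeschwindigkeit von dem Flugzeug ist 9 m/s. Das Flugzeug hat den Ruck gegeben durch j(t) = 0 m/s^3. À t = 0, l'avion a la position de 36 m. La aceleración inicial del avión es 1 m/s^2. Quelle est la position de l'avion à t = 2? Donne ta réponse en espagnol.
Debemos encontrar la antiderivada de nuestra ecuación de la sacudida j(t) = 0 3 veces. La antiderivada de la sacudida es la aceleración. Usando a(0) = 1, obtenemos a(t) = 1. Tomando ∫a(t)dt y aplicando v(0) = 9, encontramos v(t) = t + 9. La integral de la velocidad, con x(0) = 36, da la posición: x(t) = t^2/2 + 9·t + 36. Tenemos la posición x(t) = t^2/2 + 9·t + 36. Sustituyendo t = 2: x(2) = 56.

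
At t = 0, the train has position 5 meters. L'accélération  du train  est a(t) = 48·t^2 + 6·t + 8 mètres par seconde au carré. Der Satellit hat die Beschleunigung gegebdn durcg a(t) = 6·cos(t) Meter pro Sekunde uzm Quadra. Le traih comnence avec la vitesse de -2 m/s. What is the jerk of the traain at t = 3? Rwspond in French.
Pour résoudre ceci, nous devons prendre 1 dérivée de notre équation de l'accélération a(t) = 48·t^2 + 6·t + 8. La dérivée de l'accélération donne le jerk: j(t) = 96·t + 6. Nous avons le jerk j(t) = 96·t + 6. En substituant t = 3: j(3) = 294.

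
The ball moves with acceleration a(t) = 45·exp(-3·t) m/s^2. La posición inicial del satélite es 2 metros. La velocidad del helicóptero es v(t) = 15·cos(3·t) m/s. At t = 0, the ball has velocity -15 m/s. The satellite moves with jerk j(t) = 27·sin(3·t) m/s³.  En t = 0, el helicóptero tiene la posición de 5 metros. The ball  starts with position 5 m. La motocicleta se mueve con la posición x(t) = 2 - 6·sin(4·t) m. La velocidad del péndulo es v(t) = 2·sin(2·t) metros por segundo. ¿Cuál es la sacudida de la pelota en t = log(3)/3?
Para resolver esto, necesitamos tomar 1 derivada de nuestra ecuación de la aceleración a(t) = 45·exp(-3·t). La derivada de la aceleración da la sacudida: j(t) = -135·exp(-3·t). De la ecuación de la sacudida j(t) = -135·exp(-3·t), sustituimos t = log(3)/3 para obtener j = -45.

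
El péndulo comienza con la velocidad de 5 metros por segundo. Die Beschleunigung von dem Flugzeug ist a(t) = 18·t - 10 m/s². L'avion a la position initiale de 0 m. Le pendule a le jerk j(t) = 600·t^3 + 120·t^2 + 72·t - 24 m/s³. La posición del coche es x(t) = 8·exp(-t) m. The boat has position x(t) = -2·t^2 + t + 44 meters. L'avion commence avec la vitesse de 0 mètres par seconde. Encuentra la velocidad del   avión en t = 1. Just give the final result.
En t = 1, v = -1.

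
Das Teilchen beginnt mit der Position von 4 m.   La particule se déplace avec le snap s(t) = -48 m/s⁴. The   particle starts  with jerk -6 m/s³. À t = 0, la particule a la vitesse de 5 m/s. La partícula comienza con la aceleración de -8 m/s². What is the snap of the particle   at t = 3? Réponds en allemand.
Aus der Gleichung für den Snap s(t) = -48, setzen wir t = 3 ein und erhalten s = -48.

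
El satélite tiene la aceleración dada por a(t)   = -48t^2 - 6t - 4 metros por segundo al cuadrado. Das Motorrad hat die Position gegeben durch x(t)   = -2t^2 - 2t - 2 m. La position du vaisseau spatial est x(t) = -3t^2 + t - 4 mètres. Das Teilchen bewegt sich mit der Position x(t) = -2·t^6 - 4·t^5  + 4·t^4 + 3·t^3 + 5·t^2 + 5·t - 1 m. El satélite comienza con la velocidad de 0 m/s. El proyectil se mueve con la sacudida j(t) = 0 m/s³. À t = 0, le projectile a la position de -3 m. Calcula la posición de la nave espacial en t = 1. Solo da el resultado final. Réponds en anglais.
The position at t = 1 is x = -6.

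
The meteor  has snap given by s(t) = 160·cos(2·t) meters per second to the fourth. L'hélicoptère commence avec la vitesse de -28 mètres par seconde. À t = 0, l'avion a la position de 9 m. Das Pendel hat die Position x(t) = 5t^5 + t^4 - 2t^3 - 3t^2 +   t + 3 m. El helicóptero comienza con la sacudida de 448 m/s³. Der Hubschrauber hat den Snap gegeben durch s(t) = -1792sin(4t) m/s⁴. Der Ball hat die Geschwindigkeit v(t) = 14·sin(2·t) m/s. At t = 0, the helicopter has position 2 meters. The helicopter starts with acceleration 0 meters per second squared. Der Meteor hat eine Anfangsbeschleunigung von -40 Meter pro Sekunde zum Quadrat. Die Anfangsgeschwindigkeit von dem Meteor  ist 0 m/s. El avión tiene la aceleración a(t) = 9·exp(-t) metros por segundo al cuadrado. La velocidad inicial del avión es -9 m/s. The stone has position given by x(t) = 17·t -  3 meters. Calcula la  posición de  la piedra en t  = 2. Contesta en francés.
En utilisant x(t) = 17·t - 3 et en substituant t = 2, nous trouvons x = 31.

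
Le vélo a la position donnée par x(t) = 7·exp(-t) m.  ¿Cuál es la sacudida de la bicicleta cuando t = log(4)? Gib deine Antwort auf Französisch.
Nous devons dériver notre équation de la position x(t) = 7·exp(-t) 3 fois. La dérivée de la position donne la vitesse: v(t) = -7·exp(-t). La dérivée de la vitesse donne l'accélération: a(t) = 7·exp(-t). En prenant d/dt de a(t), nous trouvons j(t) = -7·exp(-t). De l'équation du jerk j(t) = -7·exp(-t), nous substituons t = log(4) pour obtenir j = -7/4.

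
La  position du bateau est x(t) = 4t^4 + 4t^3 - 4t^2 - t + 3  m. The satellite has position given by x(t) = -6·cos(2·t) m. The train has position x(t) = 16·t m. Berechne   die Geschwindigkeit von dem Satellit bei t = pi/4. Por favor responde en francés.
En partant de la position x(t) = -6·cos(2·t), nous prenons 1 dérivée. En dérivant la position, nous obtenons la vitesse: v(t) = 12·sin(2·t). De l'équation de la vitesse v(t) = 12·sin(2·t), nous substituons t = pi/4 pour obtenir v = 12.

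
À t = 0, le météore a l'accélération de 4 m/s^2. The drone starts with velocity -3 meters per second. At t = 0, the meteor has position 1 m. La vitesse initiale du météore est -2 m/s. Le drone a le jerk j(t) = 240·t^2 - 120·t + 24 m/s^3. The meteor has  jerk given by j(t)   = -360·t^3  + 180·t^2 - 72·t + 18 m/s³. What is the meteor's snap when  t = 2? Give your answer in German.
Ausgehend von dem Ruck j(t) = -360·t^3 + 180·t^2 - 72·t + 18, nehmen wir 1 Ableitung. Durch Ableiten von dem Ruck erhalten wir den Snap: s(t) = -1080·t^2 + 360·t - 72. Aus der Gleichung für den Snap s(t) = -1080·t^2 + 360·t - 72, setzen wir t = 2 ein und erhalten s = -3672.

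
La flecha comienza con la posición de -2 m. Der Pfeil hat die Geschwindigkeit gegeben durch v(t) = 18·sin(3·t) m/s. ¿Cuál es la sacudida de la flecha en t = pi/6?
Para resolver esto, necesitamos tomar 2 derivadas de nuestra ecuación de la velocidad v(t) = 18·sin(3·t). Tomando d/dt de v(t), encontramos a(t) = 54·cos(3·t). La derivada de la aceleración da la sacudida: j(t) = -162·sin(3·t). Usando j(t) = -162·sin(3·t) y sustituyendo t = pi/6, encontramos j = -162.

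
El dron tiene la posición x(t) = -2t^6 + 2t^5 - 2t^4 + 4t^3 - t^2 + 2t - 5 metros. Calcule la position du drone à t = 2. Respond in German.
Wir haben die Position x(t) = -2·t^6 + 2·t^5 - 2·t^4 + 4·t^3 - t^2 + 2·t - 5. Durch Einsetzen von t = 2: x(2) = -69.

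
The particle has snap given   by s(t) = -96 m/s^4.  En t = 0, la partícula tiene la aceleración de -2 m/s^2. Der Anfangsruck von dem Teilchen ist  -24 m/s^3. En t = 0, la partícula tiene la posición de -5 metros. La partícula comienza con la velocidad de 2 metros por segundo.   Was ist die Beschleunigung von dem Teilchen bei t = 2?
Wir müssen unsere Gleichung für den Snap s(t) = -96 2-mal integrieren. Die Stammfunktion von dem Snap, mit j(0) = -24, ergibt den Ruck: j(t) = -96·t - 24. Das Integral von dem Ruck ist die Beschleunigung. Mit a(0) = -2 erhalten wir a(t) = -48·t^2 - 24·t - 2. Wir haben die Beschleunigung a(t) = -48·t^2 - 24·t - 2. Durch Einsetzen von t = 2: a(2) = -242.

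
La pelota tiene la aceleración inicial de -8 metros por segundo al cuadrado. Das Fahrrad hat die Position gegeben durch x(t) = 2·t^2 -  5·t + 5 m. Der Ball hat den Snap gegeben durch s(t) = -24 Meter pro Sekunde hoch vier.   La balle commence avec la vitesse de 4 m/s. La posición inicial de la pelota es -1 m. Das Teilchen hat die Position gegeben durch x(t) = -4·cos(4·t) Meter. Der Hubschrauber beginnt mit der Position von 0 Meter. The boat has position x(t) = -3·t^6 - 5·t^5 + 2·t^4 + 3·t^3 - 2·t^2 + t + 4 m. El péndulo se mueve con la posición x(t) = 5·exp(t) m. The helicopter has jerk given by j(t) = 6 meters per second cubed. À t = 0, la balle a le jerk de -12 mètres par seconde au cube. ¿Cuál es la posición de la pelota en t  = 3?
Partiendo del snap s(t) = -24, tomamos 4 antiderivadas. La antiderivada del snap, con j(0) = -12, da la sacudida: j(t) = -24·t - 12. Tomando ∫j(t)dt y aplicando a(0) = -8, encontramos a(t) = -12·t^2 - 12·t - 8. Integrando la aceleración y usando la condición inicial v(0) = 4, obtenemos v(t) = -4·t^3 - 6·t^2 - 8·t + 4. La integral de la velocidad es la posición. Usando x(0) = -1, obtenemos x(t) = -t^4 - 2·t^3 - 4·t^2 + 4·t - 1. Usando x(t) = -t^4 - 2·t^3 - 4·t^2 + 4·t - 1 y sustituyendo t = 3, encontramos x = -160.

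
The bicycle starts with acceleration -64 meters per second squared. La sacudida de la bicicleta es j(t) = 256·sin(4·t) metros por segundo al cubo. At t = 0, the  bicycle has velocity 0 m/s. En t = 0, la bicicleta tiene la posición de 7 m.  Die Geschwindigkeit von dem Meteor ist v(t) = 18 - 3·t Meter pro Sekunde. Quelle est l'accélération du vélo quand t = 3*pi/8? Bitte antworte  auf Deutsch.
Wir müssen unsere Gleichung für den Ruck j(t) = 256·sin(4·t) 1-mal integrieren. Das Integral von dem Ruck, mit a(0) = -64, ergibt die Beschleunigung: a(t) = -64·cos(4·t). Aus der Gleichung für die Beschleunigung a(t) = -64·cos(4·t), setzen wir t = 3*pi/8 ein und erhalten a = 0.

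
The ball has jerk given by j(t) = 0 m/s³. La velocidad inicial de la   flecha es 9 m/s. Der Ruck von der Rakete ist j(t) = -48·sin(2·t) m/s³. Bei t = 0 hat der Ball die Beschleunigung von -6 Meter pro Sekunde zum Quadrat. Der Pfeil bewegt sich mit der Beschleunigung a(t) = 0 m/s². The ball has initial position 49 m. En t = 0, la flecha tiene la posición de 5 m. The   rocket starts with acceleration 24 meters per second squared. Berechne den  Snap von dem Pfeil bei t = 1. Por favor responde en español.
Debemos derivar nuestra ecuación de la aceleración a(t) = 0 2 veces. La derivada de la aceleración da la sacudida: j(t) = 0. Tomando d/dt de j(t), encontramos s(t) = 0. Tenemos el snap s(t) = 0. Sustituyendo t = 1: s(1) = 0.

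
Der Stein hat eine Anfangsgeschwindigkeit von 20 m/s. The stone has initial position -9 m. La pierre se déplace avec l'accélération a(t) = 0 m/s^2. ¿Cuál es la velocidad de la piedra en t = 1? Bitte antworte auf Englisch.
We need to integrate our acceleration equation a(t) = 0 1 time. Integrating acceleration and using the initial condition v(0) = 20, we get v(t) = 20. We have velocity v(t) = 20. Substituting t = 1: v(1) = 20.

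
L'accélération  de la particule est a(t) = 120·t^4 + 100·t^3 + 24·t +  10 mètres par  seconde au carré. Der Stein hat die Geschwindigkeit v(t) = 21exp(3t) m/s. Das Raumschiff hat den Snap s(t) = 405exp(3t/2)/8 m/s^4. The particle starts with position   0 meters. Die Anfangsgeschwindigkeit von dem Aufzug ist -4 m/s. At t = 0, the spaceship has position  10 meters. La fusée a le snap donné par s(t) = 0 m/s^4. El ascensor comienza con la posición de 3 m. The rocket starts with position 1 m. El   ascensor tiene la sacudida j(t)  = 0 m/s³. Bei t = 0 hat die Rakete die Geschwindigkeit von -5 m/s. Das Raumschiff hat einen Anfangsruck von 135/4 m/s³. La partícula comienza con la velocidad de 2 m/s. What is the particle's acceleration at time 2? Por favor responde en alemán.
Aus der Gleichung für die Beschleunigung a(t) = 120·t^4 + 100·t^3 + 24·t + 10, setzen wir t = 2 ein und erhalten a = 2778.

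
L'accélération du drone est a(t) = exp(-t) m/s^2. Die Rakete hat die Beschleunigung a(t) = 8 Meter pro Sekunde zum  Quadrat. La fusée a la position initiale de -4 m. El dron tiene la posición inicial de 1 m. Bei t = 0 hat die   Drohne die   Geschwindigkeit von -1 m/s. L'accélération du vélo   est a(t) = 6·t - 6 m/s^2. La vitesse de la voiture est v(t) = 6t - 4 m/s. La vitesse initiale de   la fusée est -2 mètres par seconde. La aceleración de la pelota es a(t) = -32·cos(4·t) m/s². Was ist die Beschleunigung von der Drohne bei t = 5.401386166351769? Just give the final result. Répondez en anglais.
The acceleration at t = 5.401386166351769 is a = 0.00451032454728910.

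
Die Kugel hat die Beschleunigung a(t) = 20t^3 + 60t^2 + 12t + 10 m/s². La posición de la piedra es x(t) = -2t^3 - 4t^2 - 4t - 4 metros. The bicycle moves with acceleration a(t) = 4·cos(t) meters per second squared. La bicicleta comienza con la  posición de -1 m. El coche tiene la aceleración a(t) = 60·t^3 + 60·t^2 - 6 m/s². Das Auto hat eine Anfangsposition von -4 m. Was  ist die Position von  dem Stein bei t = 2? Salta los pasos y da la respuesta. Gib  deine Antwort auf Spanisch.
La respuesta es -44.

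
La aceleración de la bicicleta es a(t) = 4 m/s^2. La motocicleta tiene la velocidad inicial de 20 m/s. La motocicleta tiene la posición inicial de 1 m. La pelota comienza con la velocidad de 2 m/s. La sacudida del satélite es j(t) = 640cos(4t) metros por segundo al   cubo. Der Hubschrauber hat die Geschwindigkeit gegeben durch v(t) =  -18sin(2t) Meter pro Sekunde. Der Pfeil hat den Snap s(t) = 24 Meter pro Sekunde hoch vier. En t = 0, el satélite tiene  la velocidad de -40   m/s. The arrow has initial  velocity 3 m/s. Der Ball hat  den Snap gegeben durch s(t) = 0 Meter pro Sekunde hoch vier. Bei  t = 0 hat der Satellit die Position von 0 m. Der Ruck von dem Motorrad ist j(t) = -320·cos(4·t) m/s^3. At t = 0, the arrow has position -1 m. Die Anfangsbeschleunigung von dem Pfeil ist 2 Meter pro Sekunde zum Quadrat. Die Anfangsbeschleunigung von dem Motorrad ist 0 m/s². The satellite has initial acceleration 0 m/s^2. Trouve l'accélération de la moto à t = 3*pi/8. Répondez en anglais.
To solve this, we need to take 1 antiderivative of our jerk equation j(t) = -320·cos(4·t). Finding the antiderivative of j(t) and using a(0) = 0: a(t) = -80·sin(4·t). Using a(t) = -80·sin(4·t) and substituting t = 3*pi/8, we find a = 80.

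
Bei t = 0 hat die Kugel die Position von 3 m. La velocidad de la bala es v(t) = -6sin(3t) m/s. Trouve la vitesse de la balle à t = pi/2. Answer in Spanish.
De la ecuación de la velocidad v(t) = -6·sin(3·t), sustituimos t = pi/2 para obtener v = 6.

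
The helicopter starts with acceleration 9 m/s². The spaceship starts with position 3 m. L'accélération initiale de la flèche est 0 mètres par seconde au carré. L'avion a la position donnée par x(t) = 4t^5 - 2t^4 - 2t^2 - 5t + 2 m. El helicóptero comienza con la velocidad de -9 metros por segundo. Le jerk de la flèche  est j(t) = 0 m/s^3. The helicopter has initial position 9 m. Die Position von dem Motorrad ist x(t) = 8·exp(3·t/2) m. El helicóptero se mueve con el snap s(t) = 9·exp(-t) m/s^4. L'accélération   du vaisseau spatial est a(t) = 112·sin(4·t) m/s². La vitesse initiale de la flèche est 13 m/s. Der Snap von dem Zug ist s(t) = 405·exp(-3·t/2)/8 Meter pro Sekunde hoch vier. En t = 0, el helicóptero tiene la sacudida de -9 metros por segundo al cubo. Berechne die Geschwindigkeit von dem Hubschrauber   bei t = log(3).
Wir müssen das Integral unserer Gleichung für den Snap s(t) = 9·exp(-t) 3-mal finden. Die Stammfunktion von dem Snap ist der Ruck. Mit j(0) = -9 erhalten wir j(t) = -9·exp(-t). Die Stammfunktion von dem Ruck, mit a(0) = 9, ergibt die Beschleunigung: a(t) = 9·exp(-t). Das Integral von der Beschleunigung, mit v(0) = -9, ergibt die Geschwindigkeit: v(t) = -9·exp(-t). Mit v(t) = -9·exp(-t) und Einsetzen von t = log(3), finden wir v = -3.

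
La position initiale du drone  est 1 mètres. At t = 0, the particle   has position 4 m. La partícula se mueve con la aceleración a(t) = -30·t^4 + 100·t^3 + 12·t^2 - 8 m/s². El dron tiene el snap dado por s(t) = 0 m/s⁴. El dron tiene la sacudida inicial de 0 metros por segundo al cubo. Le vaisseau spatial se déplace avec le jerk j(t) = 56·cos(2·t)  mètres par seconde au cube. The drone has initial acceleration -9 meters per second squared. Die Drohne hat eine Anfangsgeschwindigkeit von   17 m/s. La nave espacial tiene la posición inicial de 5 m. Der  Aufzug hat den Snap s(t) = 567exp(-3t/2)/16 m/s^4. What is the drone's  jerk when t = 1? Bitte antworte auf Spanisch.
Necesitamos integrar nuestra ecuación del snap s(t) = 0 1 vez. Integrando el snap y usando la condición inicial j(0) = 0, obtenemos j(t) = 0. De la ecuación de la sacudida j(t) = 0, sustituimos t = 1 para obtener j = 0.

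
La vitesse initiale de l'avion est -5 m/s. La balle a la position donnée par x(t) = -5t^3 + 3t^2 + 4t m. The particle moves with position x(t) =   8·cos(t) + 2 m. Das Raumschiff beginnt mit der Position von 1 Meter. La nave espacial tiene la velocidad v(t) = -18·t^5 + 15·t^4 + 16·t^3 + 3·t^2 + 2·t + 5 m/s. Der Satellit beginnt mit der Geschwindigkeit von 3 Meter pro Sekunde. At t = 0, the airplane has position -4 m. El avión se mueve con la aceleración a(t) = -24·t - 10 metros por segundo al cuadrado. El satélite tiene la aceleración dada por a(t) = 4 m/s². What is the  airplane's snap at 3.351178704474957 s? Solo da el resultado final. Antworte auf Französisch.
Le snap à t = 3.351178704474957 est s = 0.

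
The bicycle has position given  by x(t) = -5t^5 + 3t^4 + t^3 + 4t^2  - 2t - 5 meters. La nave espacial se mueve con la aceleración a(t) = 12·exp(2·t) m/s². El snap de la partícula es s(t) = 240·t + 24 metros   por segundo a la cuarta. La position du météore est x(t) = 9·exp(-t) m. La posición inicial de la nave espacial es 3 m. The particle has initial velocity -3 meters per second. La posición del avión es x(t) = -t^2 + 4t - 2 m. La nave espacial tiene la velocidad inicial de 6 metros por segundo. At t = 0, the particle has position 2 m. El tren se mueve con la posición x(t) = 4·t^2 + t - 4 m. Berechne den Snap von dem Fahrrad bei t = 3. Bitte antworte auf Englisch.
To solve this, we need to take 4 derivatives of our position equation x(t) = -5·t^5 + 3·t^4 + t^3 + 4·t^2 - 2·t - 5. Taking d/dt of x(t), we find v(t) = -25·t^4 + 12·t^3 + 3·t^2 + 8·t - 2. The derivative of velocity gives acceleration: a(t) = -100·t^3 + 36·t^2 + 6·t + 8. Taking d/dt of a(t), we find j(t) = -300·t^2 + 72·t + 6. The derivative of jerk gives snap: s(t) = 72 - 600·t. We have snap s(t) = 72 - 600·t. Substituting t = 3: s(3) = -1728.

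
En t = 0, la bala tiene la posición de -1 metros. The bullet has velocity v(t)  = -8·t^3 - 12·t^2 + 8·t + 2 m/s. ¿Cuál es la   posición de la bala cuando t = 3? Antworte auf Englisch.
Starting from velocity v(t) = -8·t^3 - 12·t^2 + 8·t + 2, we take 1 integral. Integrating velocity and using the initial condition x(0) = -1, we get x(t) = -2·t^4 - 4·t^3 + 4·t^2 + 2·t - 1. We have position x(t) = -2·t^4 - 4·t^3 + 4·t^2 + 2·t - 1. Substituting t = 3: x(3) = -229.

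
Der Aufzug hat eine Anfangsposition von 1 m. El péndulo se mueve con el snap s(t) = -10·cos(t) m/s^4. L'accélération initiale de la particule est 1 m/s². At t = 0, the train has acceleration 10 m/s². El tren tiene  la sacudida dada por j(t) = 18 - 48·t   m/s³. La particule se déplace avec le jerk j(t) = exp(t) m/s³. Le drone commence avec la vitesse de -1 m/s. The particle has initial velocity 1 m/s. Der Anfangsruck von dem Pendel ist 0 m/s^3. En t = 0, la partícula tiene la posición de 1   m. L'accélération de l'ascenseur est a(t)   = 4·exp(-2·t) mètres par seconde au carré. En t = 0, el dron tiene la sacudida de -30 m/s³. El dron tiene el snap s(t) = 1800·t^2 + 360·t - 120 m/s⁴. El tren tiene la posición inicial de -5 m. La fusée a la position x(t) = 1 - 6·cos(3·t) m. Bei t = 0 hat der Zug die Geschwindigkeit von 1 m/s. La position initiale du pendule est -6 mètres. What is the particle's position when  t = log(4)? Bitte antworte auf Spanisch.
Debemos encontrar la integral de nuestra ecuación de la sacudida j(t) = exp(t) 3 veces. La integral de la sacudida, con a(0) = 1, da la aceleración: a(t) = exp(t). Tomando ∫a(t)dt y aplicando v(0) = 1, encontramos v(t) = exp(t). La antiderivada de la velocidad es la posición. Usando x(0) = 1, obtenemos x(t) = exp(t). Tenemos la posición x(t) = exp(t). Sustituyendo t = log(4): x(log(4)) = 4.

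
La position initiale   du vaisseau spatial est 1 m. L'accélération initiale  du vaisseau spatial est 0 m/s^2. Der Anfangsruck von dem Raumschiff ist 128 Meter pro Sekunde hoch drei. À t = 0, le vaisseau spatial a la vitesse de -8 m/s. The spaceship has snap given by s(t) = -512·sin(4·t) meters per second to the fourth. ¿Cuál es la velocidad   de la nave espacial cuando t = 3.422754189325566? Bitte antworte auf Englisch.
We need to integrate our snap equation s(t) = -512·sin(4·t) 3 times. The antiderivative of snap is jerk. Using j(0) = 128, we get j(t) = 128·cos(4·t). Finding the integral of j(t) and using a(0) = 0: a(t) = 32·sin(4·t). Integrating acceleration and using the initial condition v(0) = -8, we get v(t) = -8·cos(4·t). We have velocity v(t) = -8·cos(4·t). Substituting t = 3.422754189325566: v(3.422754189325566) = -3.45196610842041.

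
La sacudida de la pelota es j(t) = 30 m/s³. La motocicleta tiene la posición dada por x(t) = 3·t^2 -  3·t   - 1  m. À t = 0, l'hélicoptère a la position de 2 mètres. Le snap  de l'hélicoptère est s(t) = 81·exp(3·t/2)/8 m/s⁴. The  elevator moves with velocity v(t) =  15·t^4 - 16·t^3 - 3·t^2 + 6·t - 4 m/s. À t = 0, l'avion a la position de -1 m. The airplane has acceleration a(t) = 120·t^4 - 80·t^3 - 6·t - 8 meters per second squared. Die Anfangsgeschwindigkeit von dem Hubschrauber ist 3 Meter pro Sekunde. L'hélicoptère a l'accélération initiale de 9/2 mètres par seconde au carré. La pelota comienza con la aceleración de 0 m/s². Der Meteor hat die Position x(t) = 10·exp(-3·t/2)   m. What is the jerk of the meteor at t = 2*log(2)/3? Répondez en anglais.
We must differentiate our position equation x(t) = 10·exp(-3·t/2) 3 times. Taking d/dt of x(t), we find v(t) = -15·exp(-3·t/2). Differentiating velocity, we get acceleration: a(t) = 45·exp(-3·t/2)/2. Differentiating acceleration, we get jerk: j(t) = -135·exp(-3·t/2)/4. From the given jerk equation j(t) = -135·exp(-3·t/2)/4, we substitute t = 2*log(2)/3 to get j = -135/8.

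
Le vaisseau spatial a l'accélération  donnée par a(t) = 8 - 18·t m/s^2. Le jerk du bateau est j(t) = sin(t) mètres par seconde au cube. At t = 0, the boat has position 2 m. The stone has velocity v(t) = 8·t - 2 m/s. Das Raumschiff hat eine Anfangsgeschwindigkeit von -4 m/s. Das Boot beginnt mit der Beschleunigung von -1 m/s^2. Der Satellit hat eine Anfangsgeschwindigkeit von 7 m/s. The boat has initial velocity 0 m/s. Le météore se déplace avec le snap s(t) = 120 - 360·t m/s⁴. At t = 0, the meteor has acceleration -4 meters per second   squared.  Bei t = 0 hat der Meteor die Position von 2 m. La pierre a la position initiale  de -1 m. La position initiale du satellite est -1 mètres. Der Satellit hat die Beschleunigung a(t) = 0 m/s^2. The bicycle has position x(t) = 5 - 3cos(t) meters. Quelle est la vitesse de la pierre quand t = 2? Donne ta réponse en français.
De l'équation de la vitesse v(t) = 8·t - 2, nous substituons t = 2 pour obtenir v = 14.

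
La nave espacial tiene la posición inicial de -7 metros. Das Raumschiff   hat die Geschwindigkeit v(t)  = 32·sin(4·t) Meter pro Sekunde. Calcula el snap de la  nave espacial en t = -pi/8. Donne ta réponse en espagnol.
Para resolver esto, necesitamos tomar 3 derivadas de nuestra ecuación de la velocidad v(t) = 32·sin(4·t). La derivada de la velocidad da la aceleración: a(t) = 128·cos(4·t). La derivada de la aceleración da la sacudida: j(t) = -512·sin(4·t). Derivando la sacudida, obtenemos el snap: s(t) = -2048·cos(4·t). De la ecuación del snap s(t) = -2048·cos(4·t), sustituimos t = -pi/8 para obtener s = 0.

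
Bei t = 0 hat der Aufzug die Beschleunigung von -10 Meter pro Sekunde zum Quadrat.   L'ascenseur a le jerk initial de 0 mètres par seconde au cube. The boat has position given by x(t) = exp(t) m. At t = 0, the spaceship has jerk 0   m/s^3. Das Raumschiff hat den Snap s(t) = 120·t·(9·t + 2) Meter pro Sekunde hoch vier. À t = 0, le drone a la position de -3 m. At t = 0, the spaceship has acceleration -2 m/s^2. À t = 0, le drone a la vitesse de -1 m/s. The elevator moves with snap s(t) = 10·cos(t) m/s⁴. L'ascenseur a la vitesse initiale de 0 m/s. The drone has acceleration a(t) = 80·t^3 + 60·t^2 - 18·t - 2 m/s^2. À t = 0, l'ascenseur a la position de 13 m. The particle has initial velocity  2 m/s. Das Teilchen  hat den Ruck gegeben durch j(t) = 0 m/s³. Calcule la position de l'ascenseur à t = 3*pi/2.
Pour résoudre ceci, nous devons prendre 4 intégrales de notre équation du snap s(t) = 10·cos(t). En intégrant le snap et en utilisant la condition initiale j(0) = 0, nous obtenons j(t) = 10·sin(t). L'intégrale du jerk est l'accélération. En utilisant a(0) = -10, nous obtenons a(t) = -10·cos(t). L'intégrale de l'accélération, avec v(0) = 0, donne la vitesse: v(t) = -10·sin(t). L'intégrale de la vitesse, avec x(0) = 13, donne la position: x(t) = 10·cos(t) + 3. En utilisant x(t) = 10·cos(t) + 3 et en substituant t = 3*pi/2, nous trouvons x = 3.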